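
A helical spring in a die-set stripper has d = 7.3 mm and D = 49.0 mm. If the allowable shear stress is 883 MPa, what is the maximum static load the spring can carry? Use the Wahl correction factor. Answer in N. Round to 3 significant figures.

C = D/d = 49.0/7.3 = 6.7123
K_W = (4C−1)/(4C−4) + 0.615/C = 25.849/22.849 + 0.0916 = 1.2229
τ_max = K·8FD/(πd³) → F_max = τ_allow·πd³/(8DK)
F_max = 883·π·7.3³/(8·49.0·1.2229) = 1.0791e+06/479.38 = 2251.1 N

2250 N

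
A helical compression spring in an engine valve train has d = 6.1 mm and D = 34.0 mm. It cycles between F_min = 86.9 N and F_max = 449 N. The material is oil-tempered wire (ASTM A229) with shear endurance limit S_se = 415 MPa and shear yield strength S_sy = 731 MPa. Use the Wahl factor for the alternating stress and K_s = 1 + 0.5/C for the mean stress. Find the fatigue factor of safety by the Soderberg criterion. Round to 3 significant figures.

2.74

C = D/d = 34.0/6.1 = 5.5738; K_W = (4C−1)/(4C−4)+0.615/C = 1.2743; K_s = 1+0.5/C = 1.0897
F_a = (F_max−F_min)/2 = 181.05 N; F_m = (F_max+F_min)/2 = 267.95 N
τ_a = K_W·8F_aD/(πd³) = 1.2743 × 69.06 = 88.005 MPa
τ_m = K_s·8F_mD/(πd³) = 1.0897 × 102.21 = 111.38 MPa
Soderberg: 1/n_f = τ_a/S_se + τ_m/S_sy = 88.005/415 + 111.38/731 = 0.21206 + 0.15236 = 0.36442
n_f = 1/0.36442 = 2.744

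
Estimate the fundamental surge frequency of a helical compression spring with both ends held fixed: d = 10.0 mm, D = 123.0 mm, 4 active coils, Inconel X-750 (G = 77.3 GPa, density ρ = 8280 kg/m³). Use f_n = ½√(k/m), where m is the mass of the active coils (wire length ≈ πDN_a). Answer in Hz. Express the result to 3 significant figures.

56.8 Hz

k = Gd⁴/(8D³N_a) = (77.3×10³)(10.0⁴)/(8·123.0³·4) = 12.981 N/mm = 12981 N/m
Wire length L = πDN_a = π·123.0·4 = 1545.7 mm
m = ρ·(πd²/4)·L = 8280 × 78.54×10⁻⁶ m² × 1.5457 m = 1.0052 kg
f_n = ½√(k/m) = 0.5·√(12981/1.0052) = 0.5·√(12915) = 56.821 Hz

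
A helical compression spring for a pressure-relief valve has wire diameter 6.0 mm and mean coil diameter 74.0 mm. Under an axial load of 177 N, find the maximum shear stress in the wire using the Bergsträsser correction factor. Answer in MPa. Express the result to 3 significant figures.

171 MPa

Spring index C = D/d = 74.0/6.0 = 12.3333
K_B = (4C+2)/(4C−3) = 51.333/46.333 = 1.1079
τ₀ = 8FD/(πd³) = 8·177·74.0/(π·6.0³) = 104784/678.58 = 154.42 MPa
τ_max = K·τ₀ = 1.1079 × 154.42 = 171.08 MPa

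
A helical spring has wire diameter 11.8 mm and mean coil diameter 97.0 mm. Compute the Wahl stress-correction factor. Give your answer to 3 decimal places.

1.179

C = D/d = 97.0/11.8 = 8.2203
K_W = (4C−1)/(4C−4) + 0.615/C = 31.881/28.881 + 0.0748 = 1.1787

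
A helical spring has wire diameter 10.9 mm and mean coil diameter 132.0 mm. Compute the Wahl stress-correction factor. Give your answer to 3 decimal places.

C = D/d = 132.0/10.9 = 12.1101
K_W = (4C−1)/(4C−4) + 0.615/C = 47.440/44.440 + 0.0508 = 1.1183

1.118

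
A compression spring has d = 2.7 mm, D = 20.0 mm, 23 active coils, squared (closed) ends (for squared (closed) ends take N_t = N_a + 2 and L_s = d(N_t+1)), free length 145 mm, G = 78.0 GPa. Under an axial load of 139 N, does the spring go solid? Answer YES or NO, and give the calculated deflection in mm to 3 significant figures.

NO, δ = 49.4 mm

k = Gd⁴/(8D³N_a) = (78.0×10³)(2.7⁴)/(8·20.0³·23) = 2.8161 N/mm
N_t = 25; L_s = 2.7·26 = 70.2 mm; δ_solid = L₀ − L_s = 145 − 70.2 = 74.8 mm
δ = F/k = 139/2.8161 = 49.36 mm
δ < δ_solid → spring does not go solid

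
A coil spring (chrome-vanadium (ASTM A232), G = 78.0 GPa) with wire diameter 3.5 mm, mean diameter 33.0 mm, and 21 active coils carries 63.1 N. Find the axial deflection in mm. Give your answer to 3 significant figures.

k = Gd⁴/(8D³N_a) = (78.0×10³)(3.5⁴)/(8·33.0³·21) = 1.9387 N/mm
δ = F/k = 63.1 / 1.9387 = 32.547 mm

32.5 mm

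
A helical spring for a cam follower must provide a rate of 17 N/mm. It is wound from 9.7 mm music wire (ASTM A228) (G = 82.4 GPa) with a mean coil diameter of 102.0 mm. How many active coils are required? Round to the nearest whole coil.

5

N_a = Gd⁴/(8D³k) = (82.4×10³ × 9.7⁴)/(8 × 102.0³ × 17)
    = 7.29481e+08 / 1.44324e+08 = 5.054 → 5 coils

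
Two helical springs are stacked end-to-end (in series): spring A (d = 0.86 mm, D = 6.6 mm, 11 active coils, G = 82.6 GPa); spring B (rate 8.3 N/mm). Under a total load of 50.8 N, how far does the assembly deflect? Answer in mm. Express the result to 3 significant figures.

34.6 mm

k_A = Gd⁴/(8D³N_a) = (82.6×10³)(0.86⁴)/(8·6.6³·11) = 1.7859 N/mm
Series: 1/k_eq = 1/1.7859 + 1/8.3 = 0.68042; k_eq = 1.4697 N/mm
δ = F/k_eq = 50.8/1.4697 = 34.565 mm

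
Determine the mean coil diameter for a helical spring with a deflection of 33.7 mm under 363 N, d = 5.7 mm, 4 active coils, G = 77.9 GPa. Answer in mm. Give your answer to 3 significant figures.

62.0 mm

Required rate k = F/δ = 363/33.7 = 10.772 N/mm
D = (Gd⁴/(8N_a·k))^(1/3) = (77.9×10³·5.7⁴/(8·4·10.772))^(1/3)
  = (238567)^(1/3) = 62.0207 mm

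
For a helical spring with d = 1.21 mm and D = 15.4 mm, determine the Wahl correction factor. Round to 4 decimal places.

C = D/d = 15.4/1.21 = 12.7273
K_W = (4C−1)/(4C−4) + 0.615/C = 49.909/46.909 + 0.0483 = 1.1123

1.1123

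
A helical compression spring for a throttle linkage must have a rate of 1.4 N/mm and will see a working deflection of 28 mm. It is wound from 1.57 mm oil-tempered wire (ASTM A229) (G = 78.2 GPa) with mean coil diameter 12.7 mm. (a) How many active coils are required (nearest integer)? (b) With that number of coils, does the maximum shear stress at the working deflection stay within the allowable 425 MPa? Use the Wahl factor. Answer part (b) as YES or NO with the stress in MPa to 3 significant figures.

(a) 21 coils; (b) YES, τ_max = 382 MPa

N_a = Gd⁴/(8D³k) = (78.2×10³)(1.57⁴)/(8·12.7³·1.4) = 20.71 → N_a = 21
Actual rate k = Gd⁴/(8D³·21) = 1.3807 N/mm
Working load F = kδ = 1.3807·28 = 38.658 N
C = 12.7/1.57 = 8.0892; K_W = (4C−1)/(4C−4)+0.615/C = 1.1818
τ_max = K_W·8FD/(πd³) = 1.1818·323.06 = 381.8 MPa
τ_max ≤ 425 MPa → acceptable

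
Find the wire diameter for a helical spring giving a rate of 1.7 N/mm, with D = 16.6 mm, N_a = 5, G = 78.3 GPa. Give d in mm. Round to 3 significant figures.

1.41 mm

d = (8D³N_a·k / G)^(1/4) = (8·16.6³·5·1.7 / (78.3×10³))^0.25
  = (3.9726)^0.25 = 1.4118 mm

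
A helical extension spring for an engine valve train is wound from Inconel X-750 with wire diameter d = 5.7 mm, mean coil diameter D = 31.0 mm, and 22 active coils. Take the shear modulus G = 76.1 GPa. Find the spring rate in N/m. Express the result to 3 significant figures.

k = Gd⁴/(8D³N_a) = (76.1×10³ × 5.7⁴) / (8 × 31.0³ × 22)
  = 8.03312e+07 / 5.24322e+06 = 15.321 N/mm = 15321 N/m

15300 N/m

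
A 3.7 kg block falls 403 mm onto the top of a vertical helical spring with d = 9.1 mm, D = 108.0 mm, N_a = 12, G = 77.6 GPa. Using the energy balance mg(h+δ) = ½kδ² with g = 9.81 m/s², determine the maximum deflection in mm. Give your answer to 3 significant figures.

k = Gd⁴/(8D³N_a) = (77.6×10³)(9.1⁴)/(8·108.0³·12) = 4.4003 N/mm
W = mg = 3.7 × 9.81 = 36.297 N
½kδ² − Wδ − Wh = 0 → δ = (W + √(W² + 2kWh))/k
δ = (36.297 + √(1317.5 + 128733))/4.4003 = (36.297 + 360.63)/4.4003 = 90.203 mm

90.2 mm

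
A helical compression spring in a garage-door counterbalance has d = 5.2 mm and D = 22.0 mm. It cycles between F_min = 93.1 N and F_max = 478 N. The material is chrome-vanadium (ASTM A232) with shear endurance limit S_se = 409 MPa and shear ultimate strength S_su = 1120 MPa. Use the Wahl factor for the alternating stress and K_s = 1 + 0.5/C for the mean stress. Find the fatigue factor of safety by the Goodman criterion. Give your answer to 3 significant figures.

2.69

C = D/d = 22.0/5.2 = 4.2308; K_W = (4C−1)/(4C−4)+0.615/C = 1.3775; K_s = 1+0.5/C = 1.1182
F_a = (F_max−F_min)/2 = 192.45 N; F_m = (F_max+F_min)/2 = 285.55 N
τ_a = K_W·8F_aD/(πd³) = 1.3775 × 76.678 = 105.62 MPa
τ_m = K_s·8F_mD/(πd³) = 1.1182 × 113.77 = 127.22 MPa
Goodman: 1/n_f = τ_a/S_se + τ_m/S_su = 105.62/409 + 127.22/1120 = 0.25825 + 0.11359 = 0.37184
n_f = 1/0.37184 = 2.689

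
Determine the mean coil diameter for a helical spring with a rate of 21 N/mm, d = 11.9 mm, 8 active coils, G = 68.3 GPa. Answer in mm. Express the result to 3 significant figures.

101 mm

D = (Gd⁴/(8N_a·k))^(1/3) = (68.3×10³·11.9⁴/(8·8·21))^(1/3)
  = (1.01908e+06)^(1/3) = 100.6321 mm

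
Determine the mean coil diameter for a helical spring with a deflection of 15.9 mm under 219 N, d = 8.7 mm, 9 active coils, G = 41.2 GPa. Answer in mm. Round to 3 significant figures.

Required rate k = F/δ = 219/15.9 = 13.774 N/mm
D = (Gd⁴/(8N_a·k))^(1/3) = (41.2×10³·8.7⁴/(8·9·13.774))^(1/3)
  = (238010)^(1/3) = 61.9724 mm

62.0 mm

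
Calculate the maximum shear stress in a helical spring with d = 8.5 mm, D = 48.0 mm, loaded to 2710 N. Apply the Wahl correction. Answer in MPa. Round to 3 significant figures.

685 MPa

Spring index C = D/d = 48.0/8.5 = 5.6471
K_W = (4C−1)/(4C−4) + 0.615/C = 21.588/18.588 + 0.1089 = 1.2703
τ₀ = 8FD/(πd³) = 8·2710·48.0/(π·8.5³) = 1.04064e+06/1929.3 = 539.38 MPa
τ_max = K·τ₀ = 1.2703 × 539.38 = 685.17 MPa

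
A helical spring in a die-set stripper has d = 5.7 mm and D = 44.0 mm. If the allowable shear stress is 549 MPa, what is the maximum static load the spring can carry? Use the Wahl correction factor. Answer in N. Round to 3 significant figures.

762 N

C = D/d = 44.0/5.7 = 7.7193
K_W = (4C−1)/(4C−4) + 0.615/C = 29.877/26.877 + 0.0797 = 1.1913
τ_max = K·8FD/(πd³) → F_max = τ_allow·πd³/(8DK)
F_max = 549·π·5.7³/(8·44.0·1.1913) = 3.1941e+05/419.33 = 761.71 N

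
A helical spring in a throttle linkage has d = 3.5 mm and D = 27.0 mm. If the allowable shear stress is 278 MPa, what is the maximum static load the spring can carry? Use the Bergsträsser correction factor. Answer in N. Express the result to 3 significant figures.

C = D/d = 27.0/3.5 = 7.7143
K_B = (4C+2)/(4C−3) = 32.857/27.857 = 1.1795
τ_max = K·8FD/(πd³) → F_max = τ_allow·πd³/(8DK)
F_max = 278·π·3.5³/(8·27.0·1.1795) = 37445/254.77 = 146.98 N

147 N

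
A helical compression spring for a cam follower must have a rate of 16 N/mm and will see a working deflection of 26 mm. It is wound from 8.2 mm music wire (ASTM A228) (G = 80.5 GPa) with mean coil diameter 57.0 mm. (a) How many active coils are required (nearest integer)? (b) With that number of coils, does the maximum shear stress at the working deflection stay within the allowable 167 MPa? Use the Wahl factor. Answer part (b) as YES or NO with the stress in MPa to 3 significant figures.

(a) 15 coils; (b) YES, τ_max = 136 MPa

N_a = Gd⁴/(8D³k) = (80.5×10³)(8.2⁴)/(8·57.0³·16) = 15.35 → N_a = 15
Actual rate k = Gd⁴/(8D³·15) = 16.377 N/mm
Working load F = kδ = 16.377·26 = 425.81 N
C = 57.0/8.2 = 6.9512; K_W = (4C−1)/(4C−4)+0.615/C = 1.2145
τ_max = K_W·8FD/(πd³) = 1.2145·112.1 = 136.14 MPa
τ_max ≤ 167 MPa → acceptable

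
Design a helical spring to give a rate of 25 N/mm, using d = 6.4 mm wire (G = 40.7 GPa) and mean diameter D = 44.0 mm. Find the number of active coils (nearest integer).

4

N_a = Gd⁴/(8D³k) = (40.7×10³ × 6.4⁴)/(8 × 44.0³ × 25)
    = 6.82833e+07 / 1.70368e+07 = 4.008 → 4 coils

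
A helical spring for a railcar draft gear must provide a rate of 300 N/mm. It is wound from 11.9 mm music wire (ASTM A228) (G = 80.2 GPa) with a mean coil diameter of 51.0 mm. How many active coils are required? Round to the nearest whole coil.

5

N_a = Gd⁴/(8D³k) = (80.2×10³ × 11.9⁴)/(8 × 51.0³ × 300)
    = 1.60828e+09 / 3.18362e+08 = 5.052 → 5 coils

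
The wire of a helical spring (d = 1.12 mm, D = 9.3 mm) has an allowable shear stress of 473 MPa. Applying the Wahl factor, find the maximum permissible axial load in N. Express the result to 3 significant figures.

23.8 N

C = D/d = 9.3/1.12 = 8.3036
K_W = (4C−1)/(4C−4) + 0.615/C = 32.214/29.214 + 0.0741 = 1.1768
τ_max = K·8FD/(πd³) → F_max = τ_allow·πd³/(8DK)
F_max = 473·π·1.12³/(8·9.3·1.1768) = 2087.7/87.55 = 23.846 N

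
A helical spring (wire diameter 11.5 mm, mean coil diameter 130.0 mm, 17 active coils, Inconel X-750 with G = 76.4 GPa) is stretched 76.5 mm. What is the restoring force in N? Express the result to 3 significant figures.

k = Gd⁴/(8D³N_a) = (76.4×10³)(11.5⁴)/(8·130.0³·17) = 4.4721 N/mm
F = k·δ = 4.4721 × 76.5 = 342.12 N

342 N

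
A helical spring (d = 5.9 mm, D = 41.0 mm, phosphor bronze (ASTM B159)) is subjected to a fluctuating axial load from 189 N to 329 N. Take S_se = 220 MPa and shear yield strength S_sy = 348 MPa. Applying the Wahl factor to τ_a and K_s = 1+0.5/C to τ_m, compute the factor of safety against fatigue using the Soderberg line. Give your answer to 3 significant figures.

1.66

C = D/d = 41.0/5.9 = 6.9492; K_W = (4C−1)/(4C−4)+0.615/C = 1.2146; K_s = 1+0.5/C = 1.0720
F_a = (F_max−F_min)/2 = 70 N; F_m = (F_max+F_min)/2 = 259 N
τ_a = K_W·8F_aD/(πd³) = 1.2146 × 35.585 = 43.22 MPa
τ_m = K_s·8F_mD/(πd³) = 1.0720 × 131.66 = 141.14 MPa
Soderberg: 1/n_f = τ_a/S_se + τ_m/S_sy = 43.22/220 + 141.14/348 = 0.19646 + 0.40557 = 0.60202
n_f = 1/0.60202 = 1.661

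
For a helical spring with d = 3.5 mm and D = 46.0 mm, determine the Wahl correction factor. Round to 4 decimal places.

C = D/d = 46.0/3.5 = 13.1429
K_W = (4C−1)/(4C−4) + 0.615/C = 51.571/48.571 + 0.0468 = 1.1086

1.1086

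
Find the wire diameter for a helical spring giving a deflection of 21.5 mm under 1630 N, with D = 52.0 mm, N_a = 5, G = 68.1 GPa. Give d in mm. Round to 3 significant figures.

8.90 mm

Required rate k = F/δ = 1630/21.5 = 75.814 N/mm
d = (8D³N_a·k / G)^(1/4) = (8·52.0³·5·75.814 / (68.1×10³))^0.25
  = (6261.4)^0.25 = 8.8955 mm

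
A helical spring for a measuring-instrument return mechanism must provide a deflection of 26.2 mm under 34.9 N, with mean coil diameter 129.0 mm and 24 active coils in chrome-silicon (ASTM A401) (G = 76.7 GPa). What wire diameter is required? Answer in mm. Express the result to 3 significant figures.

Required rate k = F/δ = 34.9/26.2 = 1.3321 N/mm
d = (8D³N_a·k / G)^(1/4) = (8·129.0³·24·1.3321 / (76.7×10³))^0.25
  = (7158.1)^0.25 = 9.1981 mm

9.20 mm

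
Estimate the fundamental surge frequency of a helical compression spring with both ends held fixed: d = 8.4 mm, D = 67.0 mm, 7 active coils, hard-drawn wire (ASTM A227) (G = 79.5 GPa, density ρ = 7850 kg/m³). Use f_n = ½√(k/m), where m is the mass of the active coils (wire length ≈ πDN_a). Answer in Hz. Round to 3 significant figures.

k = Gd⁴/(8D³N_a) = (79.5×10³)(8.4⁴)/(8·67.0³·7) = 23.5 N/mm = 23500 N/m
Wire length L = πDN_a = π·67.0·7 = 1473.4 mm
m = ρ·(πd²/4)·L = 7850 × 55.418×10⁻⁶ m² × 1.4734 m = 0.64097 kg
f_n = ½√(k/m) = 0.5·√(23500/0.64097) = 0.5·√(36663) = 95.738 Hz

95.7 Hz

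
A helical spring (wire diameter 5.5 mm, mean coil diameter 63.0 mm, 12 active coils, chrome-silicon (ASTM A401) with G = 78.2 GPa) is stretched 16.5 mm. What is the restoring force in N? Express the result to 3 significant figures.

49.2 N

k = Gd⁴/(8D³N_a) = (78.2×10³)(5.5⁴)/(8·63.0³·12) = 2.981 N/mm
F = k·δ = 2.981 × 16.5 = 49.187 N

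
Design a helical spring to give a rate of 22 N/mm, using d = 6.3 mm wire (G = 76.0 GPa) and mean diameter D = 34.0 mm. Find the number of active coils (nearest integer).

N_a = Gd⁴/(8D³k) = (76.0×10³ × 6.3⁴)/(8 × 34.0³ × 22)
    = 1.19723e+08 / 6.9175e+06 = 17.31 → 17 coils

17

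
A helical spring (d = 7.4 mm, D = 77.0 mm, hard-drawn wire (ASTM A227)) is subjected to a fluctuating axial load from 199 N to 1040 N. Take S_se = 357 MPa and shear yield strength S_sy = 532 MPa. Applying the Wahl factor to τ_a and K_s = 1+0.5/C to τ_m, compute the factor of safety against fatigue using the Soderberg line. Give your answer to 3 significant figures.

0.807

C = D/d = 77.0/7.4 = 10.4054; K_W = (4C−1)/(4C−4)+0.615/C = 1.1388; K_s = 1+0.5/C = 1.0481
F_a = (F_max−F_min)/2 = 420.5 N; F_m = (F_max+F_min)/2 = 619.5 N
τ_a = K_W·8F_aD/(πd³) = 1.1388 × 203.47 = 231.72 MPa
τ_m = K_s·8F_mD/(πd³) = 1.0481 × 299.76 = 314.17 MPa
Soderberg: 1/n_f = τ_a/S_se + τ_m/S_sy = 231.72/357 + 314.17/532 = 0.64908 + 0.59054 = 1.2396
n_f = 1/1.2396 = 0.8067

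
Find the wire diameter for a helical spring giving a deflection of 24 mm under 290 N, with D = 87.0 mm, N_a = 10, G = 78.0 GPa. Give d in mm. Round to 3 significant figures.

Required rate k = F/δ = 290/24 = 12.083 N/mm
d = (8D³N_a·k / G)^(1/4) = (8·87.0³·10·12.083 / (78.0×10³))^0.25
  = (8160.9)^0.25 = 9.5046 mm

9.50 mm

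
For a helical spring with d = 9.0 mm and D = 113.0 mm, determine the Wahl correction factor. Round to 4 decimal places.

1.1139

C = D/d = 113.0/9.0 = 12.5556
K_W = (4C−1)/(4C−4) + 0.615/C = 49.222/46.222 + 0.0490 = 1.1139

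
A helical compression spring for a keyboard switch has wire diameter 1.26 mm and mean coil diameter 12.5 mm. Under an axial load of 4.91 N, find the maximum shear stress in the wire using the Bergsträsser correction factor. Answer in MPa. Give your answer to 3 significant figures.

88.8 MPa

Spring index C = D/d = 12.5/1.26 = 9.9206
K_B = (4C+2)/(4C−3) = 41.683/36.683 = 1.1363
τ₀ = 8FD/(πd³) = 8·4.91·12.5/(π·1.26³) = 491/6.2844 = 78.13 MPa
τ_max = K·τ₀ = 1.1363 × 78.13 = 88.78 MPa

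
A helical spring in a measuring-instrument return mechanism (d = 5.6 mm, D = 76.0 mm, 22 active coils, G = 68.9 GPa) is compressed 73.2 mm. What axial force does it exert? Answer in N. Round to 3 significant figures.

k = Gd⁴/(8D³N_a) = (68.9×10³)(5.6⁴)/(8·76.0³·22) = 0.87704 N/mm
F = k·δ = 0.87704 × 73.2 = 64.199 N

64.2 N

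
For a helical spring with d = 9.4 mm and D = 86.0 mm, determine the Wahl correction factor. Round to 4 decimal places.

1.1593

C = D/d = 86.0/9.4 = 9.1489
K_W = (4C−1)/(4C−4) + 0.615/C = 35.596/32.596 + 0.0672 = 1.1593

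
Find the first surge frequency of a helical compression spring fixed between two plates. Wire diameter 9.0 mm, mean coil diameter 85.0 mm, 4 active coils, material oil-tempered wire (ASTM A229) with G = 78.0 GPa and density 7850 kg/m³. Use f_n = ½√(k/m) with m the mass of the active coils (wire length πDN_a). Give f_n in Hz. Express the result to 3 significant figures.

k = Gd⁴/(8D³N_a) = (78.0×10³)(9.0⁴)/(8·85.0³·4) = 26.041 N/mm = 26041 N/m
Wire length L = πDN_a = π·85.0·4 = 1068.1 mm
m = ρ·(πd²/4)·L = 7850 × 63.617×10⁻⁶ m² × 1.0681 m = 0.53342 kg
f_n = ½√(k/m) = 0.5·√(26041/0.53342) = 0.5·√(48819) = 110.47 Hz

110 Hz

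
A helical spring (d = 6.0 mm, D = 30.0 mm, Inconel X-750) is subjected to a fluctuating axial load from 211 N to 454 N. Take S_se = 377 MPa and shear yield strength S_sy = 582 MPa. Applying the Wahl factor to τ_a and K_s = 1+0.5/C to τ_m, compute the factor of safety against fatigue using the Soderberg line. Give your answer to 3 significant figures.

2.69

C = D/d = 30.0/6.0 = 5.0000; K_W = (4C−1)/(4C−4)+0.615/C = 1.3105; K_s = 1+0.5/C = 1.1000
F_a = (F_max−F_min)/2 = 121.5 N; F_m = (F_max+F_min)/2 = 332.5 N
τ_a = K_W·8F_aD/(πd³) = 1.3105 × 42.972 = 56.315 MPa
τ_m = K_s·8F_mD/(πd³) = 1.1000 × 117.6 = 129.36 MPa
Soderberg: 1/n_f = τ_a/S_se + τ_m/S_sy = 56.315/377 + 129.36/582 = 0.14938 + 0.22226 = 0.37164
n_f = 1/0.37164 = 2.691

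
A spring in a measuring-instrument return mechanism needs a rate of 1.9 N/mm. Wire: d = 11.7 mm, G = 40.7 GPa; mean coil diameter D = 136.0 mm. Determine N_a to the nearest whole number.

N_a = Gd⁴/(8D³k) = (40.7×10³ × 11.7⁴)/(8 × 136.0³ × 1.9)
    = 7.62672e+08 / 3.82349e+07 = 19.95 → 20 coils

20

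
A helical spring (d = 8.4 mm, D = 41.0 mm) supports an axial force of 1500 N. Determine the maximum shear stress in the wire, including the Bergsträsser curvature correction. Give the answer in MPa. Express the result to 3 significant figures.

Spring index C = D/d = 41.0/8.4 = 4.8810
K_B = (4C+2)/(4C−3) = 21.524/16.524 = 1.3026
τ₀ = 8FD/(πd³) = 8·1500·41.0/(π·8.4³) = 492000/1862 = 264.23 MPa
τ_max = K·τ₀ = 1.3026 × 264.23 = 344.18 MPa

344 MPa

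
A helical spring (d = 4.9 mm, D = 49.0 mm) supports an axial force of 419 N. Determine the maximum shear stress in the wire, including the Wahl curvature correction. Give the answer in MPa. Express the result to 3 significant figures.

Spring index C = D/d = 49.0/4.9 = 10.0000
K_W = (4C−1)/(4C−4) + 0.615/C = 39.000/36.000 + 0.0615 = 1.1448
τ₀ = 8FD/(πd³) = 8·419·49.0/(π·4.9³) = 164248/369.61 = 444.39 MPa
τ_max = K·τ₀ = 1.1448 × 444.39 = 508.75 MPa

509 MPa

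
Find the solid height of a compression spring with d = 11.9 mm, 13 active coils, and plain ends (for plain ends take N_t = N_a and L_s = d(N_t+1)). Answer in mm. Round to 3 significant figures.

plain ends: N_t = N_a = 13
L_s = d·(N_t+1) = 11.9 × 14 = 166.6 mm

167 mm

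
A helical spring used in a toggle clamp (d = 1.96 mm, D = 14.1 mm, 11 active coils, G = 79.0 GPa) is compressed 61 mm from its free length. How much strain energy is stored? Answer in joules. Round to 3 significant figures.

8.79 J

k = Gd⁴/(8D³N_a) = (79.0×10³)(1.96⁴)/(8·14.1³·11) = 4.7262 N/mm
U = ½kδ² = 0.5 × 4.7262 × 61² = 8793.1 N·mm = 8.7931 J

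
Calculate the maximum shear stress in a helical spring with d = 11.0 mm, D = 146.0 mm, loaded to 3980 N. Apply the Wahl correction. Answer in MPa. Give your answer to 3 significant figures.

1230 MPa

Spring index C = D/d = 146.0/11.0 = 13.2727
K_W = (4C−1)/(4C−4) + 0.615/C = 52.091/49.091 + 0.0463 = 1.1074
τ₀ = 8FD/(πd³) = 8·3980·146.0/(π·11.0³) = 4.64864e+06/4181.5 = 1111.7 MPa
τ_max = K·τ₀ = 1.1074 × 1111.7 = 1231.2 MPa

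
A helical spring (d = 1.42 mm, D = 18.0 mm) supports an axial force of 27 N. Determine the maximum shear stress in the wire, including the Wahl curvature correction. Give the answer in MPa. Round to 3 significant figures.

481 MPa

Spring index C = D/d = 18.0/1.42 = 12.6761
K_W = (4C−1)/(4C−4) + 0.615/C = 49.704/46.704 + 0.0485 = 1.1128
τ₀ = 8FD/(πd³) = 8·27·18.0/(π·1.42³) = 3888/8.9953 = 432.23 MPa
τ_max = K·τ₀ = 1.1128 × 432.23 = 480.96 MPa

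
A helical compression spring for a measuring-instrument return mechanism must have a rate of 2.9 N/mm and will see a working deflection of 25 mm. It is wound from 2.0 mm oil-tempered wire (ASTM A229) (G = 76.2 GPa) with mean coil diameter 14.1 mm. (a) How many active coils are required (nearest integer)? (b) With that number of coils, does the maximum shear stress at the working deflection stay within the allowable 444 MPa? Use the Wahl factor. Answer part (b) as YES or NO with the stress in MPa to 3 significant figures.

(a) 19 coils; (b) YES, τ_max = 389 MPa

N_a = Gd⁴/(8D³k) = (76.2×10³)(2.0⁴)/(8·14.1³·2.9) = 18.75 → N_a = 19
Actual rate k = Gd⁴/(8D³·19) = 2.8614 N/mm
Working load F = kδ = 2.8614·25 = 71.534 N
C = 14.1/2.0 = 7.0500; K_W = (4C−1)/(4C−4)+0.615/C = 1.2112
τ_max = K_W·8FD/(πd³) = 1.2112·321.06 = 388.87 MPa
τ_max ≤ 444 MPa → acceptable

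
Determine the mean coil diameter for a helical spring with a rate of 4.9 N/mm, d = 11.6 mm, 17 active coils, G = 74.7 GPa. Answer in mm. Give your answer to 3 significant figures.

D = (Gd⁴/(8N_a·k))^(1/3) = (74.7×10³·11.6⁴/(8·17·4.9))^(1/3)
  = (2.02963e+06)^(1/3) = 126.6113 mm

127 mm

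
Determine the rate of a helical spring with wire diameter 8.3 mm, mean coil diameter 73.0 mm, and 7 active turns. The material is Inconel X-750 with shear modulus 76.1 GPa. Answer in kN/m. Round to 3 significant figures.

16.6 kN/m

k = Gd⁴/(8D³N_a) = (76.1×10³ × 8.3⁴) / (8 × 73.0³ × 7)
  = 3.61158e+08 / 2.1785e+07 = 16.578 N/mm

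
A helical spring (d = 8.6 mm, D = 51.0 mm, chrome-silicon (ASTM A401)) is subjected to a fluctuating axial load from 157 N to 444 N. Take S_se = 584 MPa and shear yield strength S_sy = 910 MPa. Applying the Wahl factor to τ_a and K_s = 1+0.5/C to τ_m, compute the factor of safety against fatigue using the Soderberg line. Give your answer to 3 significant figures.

7.35

C = D/d = 51.0/8.6 = 5.9302; K_W = (4C−1)/(4C−4)+0.615/C = 1.2558; K_s = 1+0.5/C = 1.0843
F_a = (F_max−F_min)/2 = 143.5 N; F_m = (F_max+F_min)/2 = 300.5 N
τ_a = K_W·8F_aD/(πd³) = 1.2558 × 29.3 = 36.796 MPa
τ_m = K_s·8F_mD/(πd³) = 1.0843 × 61.356 = 66.53 MPa
Soderberg: 1/n_f = τ_a/S_se + τ_m/S_sy = 36.796/584 + 66.53/910 = 0.06301 + 0.07311 = 0.13612
n_f = 1/0.13612 = 7.347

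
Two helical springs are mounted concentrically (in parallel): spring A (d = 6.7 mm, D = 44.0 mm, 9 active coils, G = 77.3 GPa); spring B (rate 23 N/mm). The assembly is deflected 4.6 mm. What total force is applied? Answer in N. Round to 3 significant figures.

k_A = Gd⁴/(8D³N_a) = (77.3×10³)(6.7⁴)/(8·44.0³·9) = 25.397 N/mm
Parallel: k_eq = 25.397 + 23 = 48.397 N/mm
F = k_eq·δ = 48.397·4.6 = 222.63 N

223 N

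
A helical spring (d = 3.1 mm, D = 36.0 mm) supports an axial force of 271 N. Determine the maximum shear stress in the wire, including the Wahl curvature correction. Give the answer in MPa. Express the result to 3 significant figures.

937 MPa

Spring index C = D/d = 36.0/3.1 = 11.6129
K_W = (4C−1)/(4C−4) + 0.615/C = 45.452/42.452 + 0.0530 = 1.1236
τ₀ = 8FD/(πd³) = 8·271·36.0/(π·3.1³) = 78048/93.591 = 833.92 MPa
τ_max = K·τ₀ = 1.1236 × 833.92 = 937.02 MPa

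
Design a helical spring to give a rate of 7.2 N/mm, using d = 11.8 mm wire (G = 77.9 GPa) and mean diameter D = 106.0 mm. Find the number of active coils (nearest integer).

N_a = Gd⁴/(8D³k) = (77.9×10³ × 11.8⁴)/(8 × 106.0³ × 7.2)
    = 1.51031e+09 / 6.86025e+07 = 22.02 → 22 coils

22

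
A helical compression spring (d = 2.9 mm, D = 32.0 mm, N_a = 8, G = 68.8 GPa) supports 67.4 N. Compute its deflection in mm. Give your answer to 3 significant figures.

k = Gd⁴/(8D³N_a) = (68.8×10³)(2.9⁴)/(8·32.0³·8) = 2.3203 N/mm
δ = F/k = 67.4 / 2.3203 = 29.048 mm

29.0 mm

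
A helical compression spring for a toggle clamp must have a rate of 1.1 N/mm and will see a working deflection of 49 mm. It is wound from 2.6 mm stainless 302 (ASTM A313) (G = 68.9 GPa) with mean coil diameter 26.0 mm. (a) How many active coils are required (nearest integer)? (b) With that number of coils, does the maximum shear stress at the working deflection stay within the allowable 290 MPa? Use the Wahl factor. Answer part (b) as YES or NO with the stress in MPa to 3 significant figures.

(a) 20 coils; (b) YES, τ_max = 237 MPa

N_a = Gd⁴/(8D³k) = (68.9×10³)(2.6⁴)/(8·26.0³·1.1) = 20.36 → N_a = 20
Actual rate k = Gd⁴/(8D³·20) = 1.1196 N/mm
Working load F = kδ = 1.1196·49 = 54.862 N
C = 26.0/2.6 = 10.0000; K_W = (4C−1)/(4C−4)+0.615/C = 1.1448
τ_max = K_W·8FD/(πd³) = 1.1448·206.66 = 236.59 MPa
τ_max ≤ 290 MPa → acceptable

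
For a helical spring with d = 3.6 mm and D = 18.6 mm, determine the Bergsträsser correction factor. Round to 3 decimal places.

C = D/d = 18.6/3.6 = 5.1667
K_B = (4C+2)/(4C−3) = 22.667/17.667 = 1.2830

1.283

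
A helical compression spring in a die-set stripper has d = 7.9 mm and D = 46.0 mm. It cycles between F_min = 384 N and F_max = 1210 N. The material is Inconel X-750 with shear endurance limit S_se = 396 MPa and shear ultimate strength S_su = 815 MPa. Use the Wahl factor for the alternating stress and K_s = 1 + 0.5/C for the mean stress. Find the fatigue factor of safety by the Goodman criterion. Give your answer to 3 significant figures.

1.77

C = D/d = 46.0/7.9 = 5.8228; K_W = (4C−1)/(4C−4)+0.615/C = 1.2611; K_s = 1+0.5/C = 1.0859
F_a = (F_max−F_min)/2 = 413 N; F_m = (F_max+F_min)/2 = 797 N
τ_a = K_W·8F_aD/(πd³) = 1.2611 × 98.122 = 123.74 MPa
τ_m = K_s·8F_mD/(πd³) = 1.0859 × 189.35 = 205.61 MPa
Goodman: 1/n_f = τ_a/S_se + τ_m/S_su = 123.74/396 + 205.61/815 = 0.31249 + 0.25229 = 0.56477
n_f = 1/0.56477 = 1.771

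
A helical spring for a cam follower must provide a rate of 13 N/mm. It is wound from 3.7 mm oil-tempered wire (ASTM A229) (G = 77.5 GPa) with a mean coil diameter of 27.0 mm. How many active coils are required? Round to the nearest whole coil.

N_a = Gd⁴/(8D³k) = (77.5×10³ × 3.7⁴)/(8 × 27.0³ × 13)
    = 1.45247e+07 / 2.04703e+06 = 7.096 → 7 coils

7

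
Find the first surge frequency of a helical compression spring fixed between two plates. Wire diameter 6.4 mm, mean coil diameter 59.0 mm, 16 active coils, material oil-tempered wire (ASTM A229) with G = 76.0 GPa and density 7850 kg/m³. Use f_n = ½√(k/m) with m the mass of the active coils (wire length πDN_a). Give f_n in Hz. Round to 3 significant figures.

k = Gd⁴/(8D³N_a) = (76.0×10³)(6.4⁴)/(8·59.0³·16) = 4.8503 N/mm = 4850.3 N/m
Wire length L = πDN_a = π·59.0·16 = 2965.7 mm
m = ρ·(πd²/4)·L = 7850 × 32.17×10⁻⁶ m² × 2.9657 m = 0.74893 kg
f_n = ½√(k/m) = 0.5·√(4850.3/0.74893) = 0.5·√(6476.3) = 40.238 Hz

40.2 Hz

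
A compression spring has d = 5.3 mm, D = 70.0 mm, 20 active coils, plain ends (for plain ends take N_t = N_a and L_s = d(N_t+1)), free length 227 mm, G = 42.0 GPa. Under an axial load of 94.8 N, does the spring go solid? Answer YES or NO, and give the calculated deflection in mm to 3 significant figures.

YES, δ = 157 mm

k = Gd⁴/(8D³N_a) = (42.0×10³)(5.3⁴)/(8·70.0³·20) = 0.60386 N/mm
N_t = 20; L_s = 5.3·21 = 111.3 mm; δ_solid = L₀ − L_s = 227 − 111.3 = 115.7 mm
δ = F/k = 94.8/0.60386 = 156.99 mm
δ ≥ δ_solid → spring goes solid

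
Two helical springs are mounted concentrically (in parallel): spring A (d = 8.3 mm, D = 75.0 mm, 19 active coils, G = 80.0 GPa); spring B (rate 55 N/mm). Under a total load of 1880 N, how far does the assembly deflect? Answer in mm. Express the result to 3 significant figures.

30.9 mm

k_A = Gd⁴/(8D³N_a) = (80.0×10³)(8.3⁴)/(8·75.0³·19) = 5.9207 N/mm
Parallel: k_eq = 5.9207 + 55 = 60.921 N/mm
δ = F/k_eq = 1880/60.921 = 30.86 mm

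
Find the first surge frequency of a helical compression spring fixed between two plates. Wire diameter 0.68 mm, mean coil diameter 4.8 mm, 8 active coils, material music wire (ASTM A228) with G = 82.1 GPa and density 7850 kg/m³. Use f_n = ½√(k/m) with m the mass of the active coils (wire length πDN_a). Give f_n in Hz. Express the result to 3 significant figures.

k = Gd⁴/(8D³N_a) = (82.1×10³)(0.68⁴)/(8·4.8³·8) = 2.4801 N/mm = 2480.1 N/m
Wire length L = πDN_a = π·4.8·8 = 120.64 mm
m = ρ·(πd²/4)·L = 7850 × 0.36317×10⁻⁶ m² × 0.12064 m = 0.00034392 kg
f_n = ½√(k/m) = 0.5·√(2480.1/0.00034392) = 0.5·√(7.2114e+06) = 1342.7 Hz

1340 Hz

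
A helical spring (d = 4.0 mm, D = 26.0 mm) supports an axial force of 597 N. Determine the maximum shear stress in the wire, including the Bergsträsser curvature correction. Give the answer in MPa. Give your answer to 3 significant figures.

752 MPa

Spring index C = D/d = 26.0/4.0 = 6.5000
K_B = (4C+2)/(4C−3) = 28.000/23.000 = 1.2174
τ₀ = 8FD/(πd³) = 8·597·26.0/(π·4.0³) = 124176/201.06 = 617.6 MPa
τ_max = K·τ₀ = 1.2174 × 617.6 = 751.86 MPa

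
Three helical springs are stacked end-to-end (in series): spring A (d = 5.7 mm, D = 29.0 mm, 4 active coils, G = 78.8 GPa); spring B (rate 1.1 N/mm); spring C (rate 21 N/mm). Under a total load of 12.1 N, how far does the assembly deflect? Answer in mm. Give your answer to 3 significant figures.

k_A = Gd⁴/(8D³N_a) = (78.8×10³)(5.7⁴)/(8·29.0³·4) = 106.58 N/mm
Series: 1/k_eq = 1/106.58 + 1/1.1 + 1/21 = 0.96609; k_eq = 1.0351 N/mm
δ = F/k_eq = 12.1/1.0351 = 11.69 mm

11.7 mm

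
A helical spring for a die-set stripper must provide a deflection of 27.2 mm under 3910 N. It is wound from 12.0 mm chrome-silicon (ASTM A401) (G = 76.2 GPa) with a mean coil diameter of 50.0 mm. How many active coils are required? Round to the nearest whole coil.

Required rate k = F/δ = 3910/27.2 = 143.75 N/mm
N_a = Gd⁴/(8D³k) = (76.2×10³ × 12.0⁴)/(8 × 50.0³ × 143.75)
    = 1.58008e+09 / 1.4375e+08 = 10.99 → 11 coils

11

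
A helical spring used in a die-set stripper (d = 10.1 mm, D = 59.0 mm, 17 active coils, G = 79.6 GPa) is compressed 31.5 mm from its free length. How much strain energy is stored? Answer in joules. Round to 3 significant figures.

k = Gd⁴/(8D³N_a) = (79.6×10³)(10.1⁴)/(8·59.0³·17) = 29.655 N/mm
U = ½kδ² = 0.5 × 29.655 × 31.5² = 14713 N·mm = 14.713 J

14.7 J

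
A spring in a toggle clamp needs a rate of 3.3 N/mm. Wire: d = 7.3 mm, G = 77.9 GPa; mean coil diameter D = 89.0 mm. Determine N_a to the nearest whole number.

12

N_a = Gd⁴/(8D³k) = (77.9×10³ × 7.3⁴)/(8 × 89.0³ × 3.3)
    = 2.21222e+08 / 1.86112e+07 = 11.89 → 12 coils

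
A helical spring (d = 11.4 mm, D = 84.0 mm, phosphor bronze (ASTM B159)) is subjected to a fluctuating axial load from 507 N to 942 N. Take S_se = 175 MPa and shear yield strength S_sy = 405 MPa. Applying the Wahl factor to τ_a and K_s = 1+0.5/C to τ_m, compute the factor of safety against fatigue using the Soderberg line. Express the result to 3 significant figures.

2.04

C = D/d = 84.0/11.4 = 7.3684; K_W = (4C−1)/(4C−4)+0.615/C = 1.2012; K_s = 1+0.5/C = 1.0679
F_a = (F_max−F_min)/2 = 217.5 N; F_m = (F_max+F_min)/2 = 724.5 N
τ_a = K_W·8F_aD/(πd³) = 1.2012 × 31.402 = 37.722 MPa
τ_m = K_s·8F_mD/(πd³) = 1.0679 × 104.6 = 111.7 MPa
Soderberg: 1/n_f = τ_a/S_se + τ_m/S_sy = 37.722/175 + 111.7/405 = 0.21555 + 0.27580 = 0.49136
n_f = 1/0.49136 = 2.035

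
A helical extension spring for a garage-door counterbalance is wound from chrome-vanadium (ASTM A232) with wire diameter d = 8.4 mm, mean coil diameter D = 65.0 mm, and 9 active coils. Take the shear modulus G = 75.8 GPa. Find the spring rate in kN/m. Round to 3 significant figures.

19.1 kN/m

k = Gd⁴/(8D³N_a) = (75.8×10³ × 8.4⁴) / (8 × 65.0³ × 9)
  = 3.77386e+08 / 1.9773e+07 = 19.086 N/mm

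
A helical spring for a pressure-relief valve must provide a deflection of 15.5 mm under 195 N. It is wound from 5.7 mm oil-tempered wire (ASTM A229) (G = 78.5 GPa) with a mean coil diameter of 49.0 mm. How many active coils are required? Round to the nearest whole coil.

Required rate k = F/δ = 195/15.5 = 12.581 N/mm
N_a = Gd⁴/(8D³k) = (78.5×10³ × 5.7⁴)/(8 × 49.0³ × 12.581)
    = 8.28646e+07 / 1.18408e+07 = 6.998 → 7 coils

7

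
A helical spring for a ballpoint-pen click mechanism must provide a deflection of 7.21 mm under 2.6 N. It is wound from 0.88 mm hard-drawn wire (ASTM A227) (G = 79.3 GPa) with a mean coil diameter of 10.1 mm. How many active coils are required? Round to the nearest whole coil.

16

Required rate k = F/δ = 2.6/7.21 = 0.36061 N/mm
N_a = Gd⁴/(8D³k) = (79.3×10³ × 0.88⁴)/(8 × 10.1³ × 0.36061)
    = 47555.8 / 2972.3 = 16 → 16 coils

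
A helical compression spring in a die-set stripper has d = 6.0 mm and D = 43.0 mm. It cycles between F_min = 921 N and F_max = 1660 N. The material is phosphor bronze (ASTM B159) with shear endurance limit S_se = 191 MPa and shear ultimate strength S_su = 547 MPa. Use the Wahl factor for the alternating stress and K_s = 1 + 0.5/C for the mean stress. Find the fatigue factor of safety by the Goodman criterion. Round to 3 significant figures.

0.406

C = D/d = 43.0/6.0 = 7.1667; K_W = (4C−1)/(4C−4)+0.615/C = 1.2074; K_s = 1+0.5/C = 1.0698
F_a = (F_max−F_min)/2 = 369.5 N; F_m = (F_max+F_min)/2 = 1290.5 N
τ_a = K_W·8F_aD/(πd³) = 1.2074 × 187.31 = 226.17 MPa
τ_m = K_s·8F_mD/(πd³) = 1.0698 × 654.2 = 699.85 MPa
Goodman: 1/n_f = τ_a/S_se + τ_m/S_su = 226.17/191 + 699.85/547 = 1.18413 + 1.27943 = 2.4636
n_f = 1/2.4636 = 0.4059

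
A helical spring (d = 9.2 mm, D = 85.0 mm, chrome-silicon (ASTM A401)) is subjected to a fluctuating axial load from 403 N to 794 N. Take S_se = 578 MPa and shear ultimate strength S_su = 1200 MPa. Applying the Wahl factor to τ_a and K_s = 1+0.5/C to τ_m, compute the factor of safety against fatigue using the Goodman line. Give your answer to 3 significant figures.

C = D/d = 85.0/9.2 = 9.2391; K_W = (4C−1)/(4C−4)+0.615/C = 1.1576; K_s = 1+0.5/C = 1.0541
F_a = (F_max−F_min)/2 = 195.5 N; F_m = (F_max+F_min)/2 = 598.5 N
τ_a = K_W·8F_aD/(πd³) = 1.1576 × 54.343 = 62.907 MPa
τ_m = K_s·8F_mD/(πd³) = 1.0541 × 166.36 = 175.37 MPa
Goodman: 1/n_f = τ_a/S_se + τ_m/S_su = 62.907/578 + 175.37/1200 = 0.10884 + 0.14614 = 0.25497
n_f = 1/0.25497 = 3.922

3.92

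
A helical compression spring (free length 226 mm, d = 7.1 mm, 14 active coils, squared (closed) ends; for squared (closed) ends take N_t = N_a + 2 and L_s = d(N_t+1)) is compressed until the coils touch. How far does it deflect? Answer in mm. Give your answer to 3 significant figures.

N_t = 16; L_s = 7.1·17 = 120.7 mm
δ_solid = L₀ − L_s = 226 − 120.7 = 105.3 mm

105 mm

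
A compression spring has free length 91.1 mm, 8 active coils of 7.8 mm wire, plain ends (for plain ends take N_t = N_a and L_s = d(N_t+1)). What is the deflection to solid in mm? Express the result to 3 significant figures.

N_t = 8; L_s = 7.8·9 = 70.2 mm
δ_solid = L₀ − L_s = 91.1 − 70.2 = 20.9 mm

20.9 mm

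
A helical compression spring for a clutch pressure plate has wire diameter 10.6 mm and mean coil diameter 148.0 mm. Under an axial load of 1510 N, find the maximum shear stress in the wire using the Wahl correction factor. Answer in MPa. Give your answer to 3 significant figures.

Spring index C = D/d = 148.0/10.6 = 13.9623
K_W = (4C−1)/(4C−4) + 0.615/C = 54.849/51.849 + 0.0440 = 1.1019
τ₀ = 8FD/(πd³) = 8·1510·148.0/(π·10.6³) = 1.78784e+06/3741.7 = 477.82 MPa
τ_max = K·τ₀ = 1.1019 × 477.82 = 526.51 MPa

527 MPa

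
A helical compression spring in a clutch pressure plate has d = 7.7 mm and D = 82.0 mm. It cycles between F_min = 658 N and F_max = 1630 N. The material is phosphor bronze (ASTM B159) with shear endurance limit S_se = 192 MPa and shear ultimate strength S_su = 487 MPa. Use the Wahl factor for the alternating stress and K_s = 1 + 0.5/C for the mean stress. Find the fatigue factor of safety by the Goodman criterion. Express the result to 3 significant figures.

C = D/d = 82.0/7.7 = 10.6494; K_W = (4C−1)/(4C−4)+0.615/C = 1.1355; K_s = 1+0.5/C = 1.0470
F_a = (F_max−F_min)/2 = 486 N; F_m = (F_max+F_min)/2 = 1144 N
τ_a = K_W·8F_aD/(πd³) = 1.1355 × 222.29 = 252.4 MPa
τ_m = K_s·8F_mD/(πd³) = 1.0470 × 523.25 = 547.82 MPa
Goodman: 1/n_f = τ_a/S_se + τ_m/S_su = 252.4/192 + 547.82/487 = 1.31460 + 1.12488 = 2.4395
n_f = 1/2.4395 = 0.4099

0.410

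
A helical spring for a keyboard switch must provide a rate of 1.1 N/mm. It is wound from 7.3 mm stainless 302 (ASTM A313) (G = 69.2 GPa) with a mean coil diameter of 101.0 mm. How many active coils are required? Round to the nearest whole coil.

N_a = Gd⁴/(8D³k) = (69.2×10³ × 7.3⁴)/(8 × 101.0³ × 1.1)
    = 1.96516e+08 / 9.06665e+06 = 21.67 → 22 coils

22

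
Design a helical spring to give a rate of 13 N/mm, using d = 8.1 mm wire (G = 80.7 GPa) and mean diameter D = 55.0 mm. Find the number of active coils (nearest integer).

20

N_a = Gd⁴/(8D³k) = (80.7×10³ × 8.1⁴)/(8 × 55.0³ × 13)
    = 3.47387e+08 / 1.7303e+07 = 20.08 → 20 coils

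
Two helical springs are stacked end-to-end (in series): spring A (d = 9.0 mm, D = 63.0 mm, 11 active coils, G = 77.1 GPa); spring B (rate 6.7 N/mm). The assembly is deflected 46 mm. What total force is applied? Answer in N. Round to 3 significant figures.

239 N

k_A = Gd⁴/(8D³N_a) = (77.1×10³)(9.0⁴)/(8·63.0³·11) = 22.989 N/mm
Series: 1/k_eq = 1/22.989 + 1/6.7 = 0.19275; k_eq = 5.188 N/mm
F = k_eq·δ = 5.188·46 = 238.65 N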